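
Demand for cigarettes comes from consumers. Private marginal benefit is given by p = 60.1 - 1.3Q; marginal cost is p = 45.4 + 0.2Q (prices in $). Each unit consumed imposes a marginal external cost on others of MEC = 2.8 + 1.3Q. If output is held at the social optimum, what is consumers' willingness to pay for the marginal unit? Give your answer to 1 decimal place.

P = $54.6

Social marginal benefit = demand − MEC = 57.3 - 2.6Q.
Set SMB = MC: 57.3 - 2.6Q = 45.4 + 0.2Q → Q* = 4.2500.
Consumer price on the demand curve at Q*: 60.1 − 1.3×4.2500 = 54.5750.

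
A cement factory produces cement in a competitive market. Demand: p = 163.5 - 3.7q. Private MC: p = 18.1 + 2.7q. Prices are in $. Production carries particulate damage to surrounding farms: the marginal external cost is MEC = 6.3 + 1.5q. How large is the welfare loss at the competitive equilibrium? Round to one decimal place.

Market equilibrium (private): 18.1 + 2.7q = 163.5 - 3.7q → q_m = 22.7188.
Social marginal cost = private MC + MEC = 24.4 + 4.2q.
Set SMC = demand: 24.4 + 4.2q = 163.5 - 3.7q → q* = 17.6076.
Between q* and q_m the wedge SMC − demand runs linearly from 0 to MEC(q_m), so the loss is a triangle.
DWL = ½ × 5.1112 × 40.3781 = 103.1903.

DWL = $103.2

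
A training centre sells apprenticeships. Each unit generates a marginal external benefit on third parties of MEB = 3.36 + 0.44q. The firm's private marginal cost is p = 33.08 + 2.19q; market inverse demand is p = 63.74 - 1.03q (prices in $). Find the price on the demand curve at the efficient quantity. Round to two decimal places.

Social marginal cost = private MC − MEB = 29.72 + 1.75q.
Set SMC = demand: 29.72 + 1.75q = 63.74 - 1.03q → q* = 12.2374.
Consumer price on the demand curve at q*: 63.74 − 1.03×12.2374 = 51.1355.

P = $51.14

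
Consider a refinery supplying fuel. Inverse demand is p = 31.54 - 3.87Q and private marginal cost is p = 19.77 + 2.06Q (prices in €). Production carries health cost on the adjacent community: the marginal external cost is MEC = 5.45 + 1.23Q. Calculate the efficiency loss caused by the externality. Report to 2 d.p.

DWL = €4.35

Market equilibrium (private): 19.77 + 2.06Q = 31.54 - 3.87Q → Q_m = 1.9848.
Social marginal cost = private MC + MEC = 25.22 + 3.29Q.
Set SMC = demand: 25.22 + 3.29Q = 31.54 - 3.87Q → Q* = 0.8827.
Between Q* and Q_m the wedge SMC − demand runs linearly from 0 to MEC(Q_m), so the loss is a triangle.
DWL = ½ × 1.1021 × 7.8913 = 4.3485.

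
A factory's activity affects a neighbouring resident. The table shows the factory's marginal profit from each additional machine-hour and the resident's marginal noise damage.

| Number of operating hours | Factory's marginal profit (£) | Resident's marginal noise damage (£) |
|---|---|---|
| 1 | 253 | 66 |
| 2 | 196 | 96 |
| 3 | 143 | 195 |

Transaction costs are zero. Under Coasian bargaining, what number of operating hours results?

2

Bargaining reaches the level where marginal profit last exceeds marginal noise damage.
That holds through level 2 (196 ≥ 96) but not at 3 (143 < 195).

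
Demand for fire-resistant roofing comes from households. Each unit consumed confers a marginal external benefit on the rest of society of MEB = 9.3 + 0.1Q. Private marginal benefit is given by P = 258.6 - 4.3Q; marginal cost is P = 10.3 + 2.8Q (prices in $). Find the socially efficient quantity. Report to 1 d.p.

Social marginal benefit = demand + MEB = 267.9 - 4.2Q.
Set SMB = MC: 267.9 - 4.2Q = 10.3 + 2.8Q → Q* = 36.8000.

Q* = 36.8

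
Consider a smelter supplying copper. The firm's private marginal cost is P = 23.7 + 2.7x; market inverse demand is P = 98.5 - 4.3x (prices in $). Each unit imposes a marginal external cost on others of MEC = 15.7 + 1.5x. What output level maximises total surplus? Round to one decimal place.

x* = 7.0

Social marginal cost = private MC + MEC = 39.4 + 4.2x.
Set SMC = demand: 39.4 + 4.2x = 98.5 - 4.3x → x* = 6.9529.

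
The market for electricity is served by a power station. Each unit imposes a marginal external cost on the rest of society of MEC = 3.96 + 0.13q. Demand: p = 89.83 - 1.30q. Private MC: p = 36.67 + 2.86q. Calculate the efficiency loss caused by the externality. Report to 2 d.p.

DWL = 3.68

Market equilibrium (private): 36.67 + 2.86q = 89.83 - 1.30q → q_m = 12.7788.
Social marginal cost = private MC + MEC = 40.63 + 2.99q.
Set SMC = demand: 40.63 + 2.99q = 89.83 - 1.30q → q* = 11.4685.
The welfare-loss triangle has base |q_m − q*| and height MEC(q_m) (the vertical gap between SMC and demand is zero at q* and MEC at q_m).
DWL = ½ × 1.3103 × 5.6213 = 3.6828.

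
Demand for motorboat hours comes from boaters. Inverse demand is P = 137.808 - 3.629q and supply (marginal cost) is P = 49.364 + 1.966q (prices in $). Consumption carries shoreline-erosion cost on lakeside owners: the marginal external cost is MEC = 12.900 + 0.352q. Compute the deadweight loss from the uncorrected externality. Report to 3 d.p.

Market equilibrium (private): 49.364 + 1.966q = 137.808 - 3.629q → q_m = 15.8077.
Social marginal benefit = demand − MEC = 124.908 - 3.981q.
Set SMB = MC: 124.908 - 3.981q = 49.364 + 1.966q → q* = 12.7029.
The welfare-loss triangle has base |q_m − q*| and height MEC(q_m) (the vertical gap between SMB and MC is zero at q* and MEC at q_m).
DWL = ½ × 3.1048 × 18.4643 = 28.6640.

DWL = $28.664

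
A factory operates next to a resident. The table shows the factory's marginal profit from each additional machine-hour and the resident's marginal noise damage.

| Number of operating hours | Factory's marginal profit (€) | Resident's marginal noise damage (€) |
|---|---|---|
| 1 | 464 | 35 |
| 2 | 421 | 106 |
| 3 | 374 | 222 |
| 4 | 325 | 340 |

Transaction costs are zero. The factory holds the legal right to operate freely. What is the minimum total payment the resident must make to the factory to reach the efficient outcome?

Left alone the factory would choose level 4 (marginal profit stays positive).
Efficient level: k* = 3 (marginal profit ≥ marginal noise damage through 3).
The resident must at least cover the factory's forgone profit from cutting 4→3: 325 = 325.

€325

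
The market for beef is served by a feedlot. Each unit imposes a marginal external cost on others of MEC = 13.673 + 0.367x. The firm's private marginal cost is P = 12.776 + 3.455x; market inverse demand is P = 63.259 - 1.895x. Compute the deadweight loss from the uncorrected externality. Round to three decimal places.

DWL = 25.682

Market equilibrium (private): 12.776 + 3.455x = 63.259 - 1.895x → x_m = 9.4361.
Social marginal cost = private MC + MEC = 26.449 + 3.822x.
Set SMC = demand: 26.449 + 3.822x = 63.259 - 1.895x → x* = 6.4387.
Height of the DWL triangle at x_m is SMC(x_m) − demand(x_m) = MEC(x_m) = 17.1360.
DWL = ½ × 2.9974 × 17.1360 = 25.6817.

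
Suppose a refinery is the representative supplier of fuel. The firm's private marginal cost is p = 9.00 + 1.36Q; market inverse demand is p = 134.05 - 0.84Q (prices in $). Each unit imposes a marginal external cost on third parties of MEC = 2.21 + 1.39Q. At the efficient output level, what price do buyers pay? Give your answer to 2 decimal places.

P = $105.31

Social marginal cost = private MC + MEC = 11.21 + 2.75Q.
Set SMC = demand: 11.21 + 2.75Q = 134.05 - 0.84Q → Q* = 34.2173.
Consumer price on the demand curve at Q*: 134.05 − 0.84×34.2173 = 105.3075.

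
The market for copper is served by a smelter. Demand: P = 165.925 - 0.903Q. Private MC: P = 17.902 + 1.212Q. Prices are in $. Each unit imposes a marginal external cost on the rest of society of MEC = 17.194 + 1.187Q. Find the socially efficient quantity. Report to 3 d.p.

Social marginal cost = private MC + MEC = 35.096 + 2.399Q.
Set SMC = demand: 35.096 + 2.399Q = 165.925 - 0.903Q → Q* = 39.6211.

Q* = 39.621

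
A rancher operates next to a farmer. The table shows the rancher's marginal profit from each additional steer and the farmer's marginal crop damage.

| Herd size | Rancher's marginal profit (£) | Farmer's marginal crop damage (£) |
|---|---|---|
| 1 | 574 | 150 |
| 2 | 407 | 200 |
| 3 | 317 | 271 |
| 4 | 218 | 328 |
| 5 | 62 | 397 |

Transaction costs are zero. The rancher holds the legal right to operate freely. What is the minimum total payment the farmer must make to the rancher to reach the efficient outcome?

Left alone the rancher would choose level 5 (marginal profit stays positive).
Efficient level: k* = 3 (marginal profit ≥ marginal crop damage through 3).
The farmer must at least cover the rancher's forgone profit from cutting 5→3: 218 + 62 = 280.

£280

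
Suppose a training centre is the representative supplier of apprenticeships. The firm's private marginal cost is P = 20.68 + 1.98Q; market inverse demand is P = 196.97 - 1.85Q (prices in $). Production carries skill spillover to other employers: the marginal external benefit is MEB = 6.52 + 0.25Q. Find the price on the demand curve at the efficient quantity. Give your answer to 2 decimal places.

P = $102.50

Social marginal cost = private MC − MEB = 14.16 + 1.73Q.
Set SMC = demand: 14.16 + 1.73Q = 196.97 - 1.85Q → Q* = 51.0642.
Consumer price on the demand curve at Q*: 196.97 − 1.85×51.0642 = 102.5012.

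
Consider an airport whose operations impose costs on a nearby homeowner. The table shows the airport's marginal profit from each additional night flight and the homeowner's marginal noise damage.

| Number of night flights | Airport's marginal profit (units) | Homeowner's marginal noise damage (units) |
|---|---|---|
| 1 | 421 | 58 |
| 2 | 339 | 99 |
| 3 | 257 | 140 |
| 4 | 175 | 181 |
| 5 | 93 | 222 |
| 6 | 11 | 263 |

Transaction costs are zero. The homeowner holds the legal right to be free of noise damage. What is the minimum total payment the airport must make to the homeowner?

297

Efficient level: marginal profit ≥ marginal noise damage through level 3, so k* = 3.
With the homeowner holding the right, the airport must at least compensate total damage at k*: 58 + 99 + 140 = 297.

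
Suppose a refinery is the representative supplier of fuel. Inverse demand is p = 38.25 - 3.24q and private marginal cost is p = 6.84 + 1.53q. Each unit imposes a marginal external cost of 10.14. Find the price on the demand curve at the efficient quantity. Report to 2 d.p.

P = 23.80

Social marginal cost = private MC + MEC = 16.98 + 1.53q.
Set SMC = demand: 16.98 + 1.53q = 38.25 - 3.24q → q* = 4.4591.
Consumer price on the demand curve at q*: 38.25 − 3.24×4.4591 = 23.8025.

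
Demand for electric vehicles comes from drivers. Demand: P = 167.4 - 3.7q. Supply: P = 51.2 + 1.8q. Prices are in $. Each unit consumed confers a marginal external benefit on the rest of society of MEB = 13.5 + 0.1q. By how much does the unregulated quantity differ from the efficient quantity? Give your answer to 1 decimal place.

Market equilibrium (private): 51.2 + 1.8q = 167.4 - 3.7q → q_m = 21.1273.
Social marginal benefit = demand + MEB = 180.9 - 3.6q.
Set SMB = MC: 180.9 - 3.6q = 51.2 + 1.8q → q* = 24.0185.
Gap = |21.1273 − 24.0185| = 2.8912.

2.9 units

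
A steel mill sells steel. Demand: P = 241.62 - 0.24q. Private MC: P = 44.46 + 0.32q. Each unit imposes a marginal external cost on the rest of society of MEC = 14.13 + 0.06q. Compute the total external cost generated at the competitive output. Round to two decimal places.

8693.40

Market equilibrium (private): 44.46 + 0.32q = 241.62 - 0.24q → q_m = 352.0714.
Total external cost = ∫₀^{q_m} (14.13 + 0.06q) dq = 14.13×352.0714 + ½×0.06×352.0714² = 8693.3970.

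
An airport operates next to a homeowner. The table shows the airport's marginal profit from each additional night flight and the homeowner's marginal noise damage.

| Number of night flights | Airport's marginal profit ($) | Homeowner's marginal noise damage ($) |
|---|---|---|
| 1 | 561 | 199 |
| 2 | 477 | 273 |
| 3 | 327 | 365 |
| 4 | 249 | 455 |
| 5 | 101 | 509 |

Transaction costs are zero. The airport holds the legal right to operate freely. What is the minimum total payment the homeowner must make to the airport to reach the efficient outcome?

Left alone the airport would choose level 5 (marginal profit stays positive).
Efficient level: k* = 2 (marginal profit ≥ marginal noise damage through 2).
The homeowner must at least cover the airport's forgone profit from cutting 5→2: 327 + 249 + 101 = 677.

$677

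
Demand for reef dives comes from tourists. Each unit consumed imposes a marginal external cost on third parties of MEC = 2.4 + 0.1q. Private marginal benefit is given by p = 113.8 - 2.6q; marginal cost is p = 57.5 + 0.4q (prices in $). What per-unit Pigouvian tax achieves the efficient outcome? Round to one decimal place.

tax = $4.1 per unit

Social marginal benefit = demand − MEC = 111.4 - 2.7q.
Set SMB = MC: 111.4 - 2.7q = 57.5 + 0.4q → q* = 17.3871.
The Pigouvian tax equals MEC at q*: 2.4 + 0.1×17.3871 = 4.1387.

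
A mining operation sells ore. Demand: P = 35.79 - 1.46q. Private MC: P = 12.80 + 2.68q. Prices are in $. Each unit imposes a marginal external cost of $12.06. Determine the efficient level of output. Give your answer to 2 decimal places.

Social marginal cost = private MC + MEC = 24.86 + 2.68q.
Set SMC = demand: 24.86 + 2.68q = 35.79 - 1.46q → q* = 2.6401.

q* = 2.64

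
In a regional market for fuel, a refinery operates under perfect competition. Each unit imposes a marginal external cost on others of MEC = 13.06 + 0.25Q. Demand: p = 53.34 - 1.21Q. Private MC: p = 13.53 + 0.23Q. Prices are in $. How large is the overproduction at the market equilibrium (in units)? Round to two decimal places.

11.82 units

Market equilibrium (private): 13.53 + 0.23Q = 53.34 - 1.21Q → Q_m = 27.6458.
Social marginal cost = private MC + MEC = 26.59 + 0.48Q.
Set SMC = demand: 26.59 + 0.48Q = 53.34 - 1.21Q → Q* = 15.8284.
Gap = |27.6458 − 15.8284| = 11.8174.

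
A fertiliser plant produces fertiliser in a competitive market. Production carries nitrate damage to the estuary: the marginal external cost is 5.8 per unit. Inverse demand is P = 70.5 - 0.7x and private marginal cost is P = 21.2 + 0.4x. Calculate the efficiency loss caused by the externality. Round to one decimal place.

DWL = 15.3

Market equilibrium (private): 21.2 + 0.4x = 70.5 - 0.7x → x_m = 44.8182.
Social marginal cost = private MC + MEC = 27.0 + 0.4x.
Set SMC = demand: 27.0 + 0.4x = 70.5 - 0.7x → x* = 39.5455.
Between x* and x_m the wedge SMC − demand runs linearly from 0 to MEC(x_m), so the loss is a triangle.
DWL = ½ × 5.2727 × 5.8000 = 15.2908.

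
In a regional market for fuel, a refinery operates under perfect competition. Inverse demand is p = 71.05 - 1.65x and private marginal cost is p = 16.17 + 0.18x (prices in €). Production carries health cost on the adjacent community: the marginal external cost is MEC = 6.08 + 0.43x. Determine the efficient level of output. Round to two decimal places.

x* = 21.59

Social marginal cost = private MC + MEC = 22.25 + 0.61x.
Set SMC = demand: 22.25 + 0.61x = 71.05 - 1.65x → x* = 21.5929.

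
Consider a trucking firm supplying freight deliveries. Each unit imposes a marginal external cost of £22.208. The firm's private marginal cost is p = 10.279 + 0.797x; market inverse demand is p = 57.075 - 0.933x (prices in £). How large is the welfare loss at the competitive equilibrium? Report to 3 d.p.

Market equilibrium (private): 10.279 + 0.797x = 57.075 - 0.933x → x_m = 27.0497.
Social marginal cost = private MC + MEC = 32.487 + 0.797x.
Set SMC = demand: 32.487 + 0.797x = 57.075 - 0.933x → x* = 14.2127.
The welfare-loss triangle has base |x_m − x*| and height MEC(x_m) (the vertical gap between SMC and demand is zero at x* and MEC at x_m).
DWL = ½ × 12.8370 × 22.2080 = 142.5420.

DWL = £142.542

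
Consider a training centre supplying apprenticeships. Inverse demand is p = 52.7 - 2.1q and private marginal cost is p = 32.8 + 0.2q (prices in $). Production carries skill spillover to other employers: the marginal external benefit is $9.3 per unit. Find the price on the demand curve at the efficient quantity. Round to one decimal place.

P = $26.0

Social marginal cost = private MC − MEB = 23.5 + 0.2q.
Set SMC = demand: 23.5 + 0.2q = 52.7 - 2.1q → q* = 12.6957.
Consumer price on the demand curve at q*: 52.7 − 2.1×12.6957 = 26.0390.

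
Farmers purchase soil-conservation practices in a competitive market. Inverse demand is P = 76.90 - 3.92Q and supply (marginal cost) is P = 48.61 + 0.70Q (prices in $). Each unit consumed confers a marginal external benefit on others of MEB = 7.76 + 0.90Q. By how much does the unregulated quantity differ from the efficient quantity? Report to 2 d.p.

Market equilibrium (private): 48.61 + 0.70Q = 76.90 - 3.92Q → Q_m = 6.1234.
Social marginal benefit = demand + MEB = 84.66 - 3.02Q.
Set SMB = MC: 84.66 - 3.02Q = 48.61 + 0.70Q → Q* = 9.6909.
Gap = |6.1234 − 9.6909| = 3.5675.

3.57 units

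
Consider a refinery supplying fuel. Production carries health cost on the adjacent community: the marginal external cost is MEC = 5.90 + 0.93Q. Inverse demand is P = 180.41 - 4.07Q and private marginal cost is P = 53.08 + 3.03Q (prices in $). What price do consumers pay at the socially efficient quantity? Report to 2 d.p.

Social marginal cost = private MC + MEC = 58.98 + 3.96Q.
Set SMC = demand: 58.98 + 3.96Q = 180.41 - 4.07Q → Q* = 15.1220.
Consumer price on the demand curve at Q*: 180.41 − 4.07×15.1220 = 118.8635.

P = $118.86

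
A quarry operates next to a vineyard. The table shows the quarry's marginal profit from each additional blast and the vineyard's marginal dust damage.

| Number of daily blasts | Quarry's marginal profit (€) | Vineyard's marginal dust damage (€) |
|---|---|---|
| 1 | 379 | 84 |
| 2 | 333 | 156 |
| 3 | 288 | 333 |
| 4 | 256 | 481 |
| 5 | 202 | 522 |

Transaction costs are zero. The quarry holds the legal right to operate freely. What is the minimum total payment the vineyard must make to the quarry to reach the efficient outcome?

Left alone the quarry would choose level 5 (marginal profit stays positive).
Efficient level: k* = 2 (marginal profit ≥ marginal dust damage through 2).
The vineyard must at least cover the quarry's forgone profit from cutting 5→2: 288 + 256 + 202 = 746.

€746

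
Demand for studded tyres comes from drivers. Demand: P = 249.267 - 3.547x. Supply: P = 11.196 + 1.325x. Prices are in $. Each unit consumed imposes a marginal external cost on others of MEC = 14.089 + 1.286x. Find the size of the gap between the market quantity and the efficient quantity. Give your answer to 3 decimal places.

12.493 units

Market equilibrium (private): 11.196 + 1.325x = 249.267 - 3.547x → x_m = 48.8651.
Social marginal benefit = demand − MEC = 235.178 - 4.833x.
Set SMB = MC: 235.178 - 4.833x = 11.196 + 1.325x → x* = 36.3725.
Gap = |48.8651 − 36.3725| = 12.4926.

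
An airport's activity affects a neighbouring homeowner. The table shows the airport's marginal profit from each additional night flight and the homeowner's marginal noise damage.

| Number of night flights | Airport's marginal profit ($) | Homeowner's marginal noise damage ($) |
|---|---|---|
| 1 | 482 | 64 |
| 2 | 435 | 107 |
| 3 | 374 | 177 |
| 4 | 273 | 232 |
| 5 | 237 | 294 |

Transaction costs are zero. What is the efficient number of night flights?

4

Bargaining reaches the level where marginal profit last exceeds marginal noise damage.
That holds through level 4 (273 ≥ 232) but not at 5 (237 < 294).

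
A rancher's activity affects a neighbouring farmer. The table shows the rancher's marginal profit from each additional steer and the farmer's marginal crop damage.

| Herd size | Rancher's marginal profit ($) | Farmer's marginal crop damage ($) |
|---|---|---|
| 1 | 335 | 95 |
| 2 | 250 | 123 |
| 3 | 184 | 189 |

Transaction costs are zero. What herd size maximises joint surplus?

2

Bargaining reaches the level where marginal profit last exceeds marginal crop damage.
That holds through level 2 (250 ≥ 123) but not at 3 (184 < 189).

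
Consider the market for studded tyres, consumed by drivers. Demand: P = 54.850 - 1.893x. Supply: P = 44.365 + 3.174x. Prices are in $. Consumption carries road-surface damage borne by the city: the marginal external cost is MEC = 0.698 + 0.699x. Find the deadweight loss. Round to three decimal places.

Market equilibrium (private): 44.365 + 3.174x = 54.850 - 1.893x → x_m = 2.0693.
Social marginal benefit = demand − MEC = 54.152 - 2.592x.
Set SMB = MC: 54.152 - 2.592x = 44.365 + 3.174x → x* = 1.6974.
Height of the DWL triangle at x_m is MC(x_m) − SMB(x_m) = MEC(x_m) = 2.1444.
DWL = ½ × 0.3719 × 2.1444 = 0.3988.

DWL = $0.399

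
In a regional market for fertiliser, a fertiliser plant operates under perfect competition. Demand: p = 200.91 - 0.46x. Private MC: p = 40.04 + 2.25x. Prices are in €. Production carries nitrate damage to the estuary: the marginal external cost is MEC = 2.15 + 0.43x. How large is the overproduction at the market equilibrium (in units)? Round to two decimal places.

Market equilibrium (private): 40.04 + 2.25x = 200.91 - 0.46x → x_m = 59.3616.
Social marginal cost = private MC + MEC = 42.19 + 2.68x.
Set SMC = demand: 42.19 + 2.68x = 200.91 - 0.46x → x* = 50.5478.
Gap = |59.3616 − 50.5478| = 8.8138.

8.81 units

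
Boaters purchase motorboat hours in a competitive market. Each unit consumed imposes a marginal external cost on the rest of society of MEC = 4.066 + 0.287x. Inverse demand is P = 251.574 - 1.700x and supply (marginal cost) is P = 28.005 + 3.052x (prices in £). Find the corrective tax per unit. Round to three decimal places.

Social marginal benefit = demand − MEC = 247.508 - 1.987x.
Set SMB = MC: 247.508 - 1.987x = 28.005 + 3.052x → x* = 43.5608.
The Pigouvian tax equals MEC at x*: 4.066 + 0.287×43.5608 = 16.5679.

tax = £16.568 per unit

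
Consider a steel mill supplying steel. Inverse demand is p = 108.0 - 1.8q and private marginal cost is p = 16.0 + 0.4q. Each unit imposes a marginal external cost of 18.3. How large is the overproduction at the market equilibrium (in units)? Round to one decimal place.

8.3 units

Market equilibrium (private): 16.0 + 0.4q = 108.0 - 1.8q → q_m = 41.8182.
Social marginal cost = private MC + MEC = 34.3 + 0.4q.
Set SMC = demand: 34.3 + 0.4q = 108.0 - 1.8q → q* = 33.5000.
Gap = |41.8182 − 33.5000| = 8.3182.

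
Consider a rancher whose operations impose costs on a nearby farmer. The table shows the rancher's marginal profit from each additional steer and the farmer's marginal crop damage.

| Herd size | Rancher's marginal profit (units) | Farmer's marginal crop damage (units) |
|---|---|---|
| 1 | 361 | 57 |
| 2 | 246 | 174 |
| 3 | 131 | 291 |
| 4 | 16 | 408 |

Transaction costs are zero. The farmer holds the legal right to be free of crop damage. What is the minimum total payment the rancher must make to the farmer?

Efficient level: marginal profit ≥ marginal crop damage through level 2, so k* = 2.
With the farmer holding the right, the rancher must at least compensate total damage at k*: 57 + 174 = 231.

231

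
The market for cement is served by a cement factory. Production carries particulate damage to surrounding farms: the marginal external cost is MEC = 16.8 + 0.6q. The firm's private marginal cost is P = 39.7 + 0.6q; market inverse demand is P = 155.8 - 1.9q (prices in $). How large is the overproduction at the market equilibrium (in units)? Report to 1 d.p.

Market equilibrium (private): 39.7 + 0.6q = 155.8 - 1.9q → q_m = 46.4400.
Social marginal cost = private MC + MEC = 56.5 + 1.2q.
Set SMC = demand: 56.5 + 1.2q = 155.8 - 1.9q → q* = 32.0323.
Gap = |46.4400 − 32.0323| = 14.4077.

14.4 units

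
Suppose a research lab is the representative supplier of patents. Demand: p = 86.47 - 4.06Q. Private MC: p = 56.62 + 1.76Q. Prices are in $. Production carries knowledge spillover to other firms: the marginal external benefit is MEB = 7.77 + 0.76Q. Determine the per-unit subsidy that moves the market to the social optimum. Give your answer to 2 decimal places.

subsidy = $13.42 per unit

Social marginal cost = private MC − MEB = 48.85 + Q.
Set SMC = demand: 48.85 + Q = 86.47 - 4.06Q → Q* = 7.4348.
The Pigouvian subsidy equals MEB at Q*: 7.77 + 0.76×7.4348 = 13.4204.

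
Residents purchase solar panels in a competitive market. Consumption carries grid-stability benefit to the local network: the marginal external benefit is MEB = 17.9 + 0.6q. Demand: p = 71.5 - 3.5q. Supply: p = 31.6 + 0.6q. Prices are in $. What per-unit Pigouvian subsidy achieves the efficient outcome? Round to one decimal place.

Social marginal benefit = demand + MEB = 89.4 - 2.9q.
Set SMB = MC: 89.4 - 2.9q = 31.6 + 0.6q → q* = 16.5143.
The Pigouvian subsidy equals MEB at q*: 17.9 + 0.6×16.5143 = 27.8086.

subsidy = $27.8 per unit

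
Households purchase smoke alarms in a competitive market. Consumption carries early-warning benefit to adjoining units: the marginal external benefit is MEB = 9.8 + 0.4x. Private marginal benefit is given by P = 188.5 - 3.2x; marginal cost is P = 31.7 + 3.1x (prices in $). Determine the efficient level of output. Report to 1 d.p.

Social marginal benefit = demand + MEB = 198.3 - 2.8x.
Set SMB = MC: 198.3 - 2.8x = 31.7 + 3.1x → x* = 28.2373.

x* = 28.2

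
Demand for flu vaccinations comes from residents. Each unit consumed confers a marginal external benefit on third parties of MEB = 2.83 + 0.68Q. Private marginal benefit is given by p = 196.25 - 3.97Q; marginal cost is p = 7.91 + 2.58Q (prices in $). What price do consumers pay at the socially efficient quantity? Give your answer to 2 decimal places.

Social marginal benefit = demand + MEB = 199.08 - 3.29Q.
Set SMB = MC: 199.08 - 3.29Q = 7.91 + 2.58Q → Q* = 32.5673.
Consumer price on the demand curve at Q*: 196.25 − 3.97×32.5673 = 66.9578.

P = $66.96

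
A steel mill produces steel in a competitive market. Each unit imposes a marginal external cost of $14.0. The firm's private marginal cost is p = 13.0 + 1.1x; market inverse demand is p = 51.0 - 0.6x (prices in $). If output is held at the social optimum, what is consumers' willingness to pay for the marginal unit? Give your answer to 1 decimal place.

Social marginal cost = private MC + MEC = 27.0 + 1.1x.
Set SMC = demand: 27.0 + 1.1x = 51.0 - 0.6x → x* = 14.1176.
Consumer price on the demand curve at x*: 51.0 − 0.6×14.1176 = 42.5294.

P = $42.5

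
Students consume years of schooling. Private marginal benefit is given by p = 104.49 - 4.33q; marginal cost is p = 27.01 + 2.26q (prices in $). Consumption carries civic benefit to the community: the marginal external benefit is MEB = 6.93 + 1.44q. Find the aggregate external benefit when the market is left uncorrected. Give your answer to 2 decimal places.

$181.00

Market equilibrium (private): 27.01 + 2.26q = 104.49 - 4.33q → q_m = 11.7572.
Total external benefit = ∫₀^{q_m} (6.93 + 1.44q) dq = 6.93×11.7572 + ½×1.44×11.7572² = 181.0043.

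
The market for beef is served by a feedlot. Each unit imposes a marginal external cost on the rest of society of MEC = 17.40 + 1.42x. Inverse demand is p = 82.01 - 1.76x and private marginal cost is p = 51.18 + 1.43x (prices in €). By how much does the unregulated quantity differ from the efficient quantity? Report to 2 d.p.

Market equilibrium (private): 51.18 + 1.43x = 82.01 - 1.76x → x_m = 9.6646.
Social marginal cost = private MC + MEC = 68.58 + 2.85x.
Set SMC = demand: 68.58 + 2.85x = 82.01 - 1.76x → x* = 2.9132.
Gap = |9.6646 − 2.9132| = 6.7514.

6.75 units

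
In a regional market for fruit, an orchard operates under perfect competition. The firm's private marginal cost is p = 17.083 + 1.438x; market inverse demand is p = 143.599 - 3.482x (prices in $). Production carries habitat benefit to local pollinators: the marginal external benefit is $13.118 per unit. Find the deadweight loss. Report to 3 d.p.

Market equilibrium (private): 17.083 + 1.438x = 143.599 - 3.482x → x_m = 25.7146.
Social marginal cost = private MC − MEB = 3.965 + 1.438x.
Set SMC = demand: 3.965 + 1.438x = 143.599 - 3.482x → x* = 28.3809.
The loss is the area between SMC and demand from x* to x_m; with linear curves that's a triangle of height MEB(x_m).
DWL = ½ × 2.6663 × 13.1180 = 17.4883.

DWL = $17.488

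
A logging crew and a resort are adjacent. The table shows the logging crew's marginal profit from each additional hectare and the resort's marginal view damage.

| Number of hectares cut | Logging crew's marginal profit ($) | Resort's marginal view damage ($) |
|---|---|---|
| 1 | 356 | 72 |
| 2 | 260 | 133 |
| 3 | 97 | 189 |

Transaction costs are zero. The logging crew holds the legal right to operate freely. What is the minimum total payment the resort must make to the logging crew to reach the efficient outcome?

Left alone the logging crew would choose level 3 (marginal profit stays positive).
Efficient level: k* = 2 (marginal profit ≥ marginal view damage through 2).
The resort must at least cover the logging crew's forgone profit from cutting 3→2: 97 = 97.

$97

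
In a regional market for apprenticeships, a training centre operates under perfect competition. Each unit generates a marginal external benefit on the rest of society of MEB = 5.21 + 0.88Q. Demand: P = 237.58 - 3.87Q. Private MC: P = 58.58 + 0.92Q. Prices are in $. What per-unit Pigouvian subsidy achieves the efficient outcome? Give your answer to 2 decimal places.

Social marginal cost = private MC − MEB = 53.37 + 0.04Q.
Set SMC = demand: 53.37 + 0.04Q = 237.58 - 3.87Q → Q* = 47.1125.
The Pigouvian subsidy equals MEB at Q*: 5.21 + 0.88×47.1125 = 46.6690.

subsidy = $46.67 per unit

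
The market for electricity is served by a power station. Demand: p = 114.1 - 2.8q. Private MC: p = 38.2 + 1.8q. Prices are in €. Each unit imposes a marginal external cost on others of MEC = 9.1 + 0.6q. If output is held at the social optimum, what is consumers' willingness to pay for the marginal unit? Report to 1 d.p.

Social marginal cost = private MC + MEC = 47.3 + 2.4q.
Set SMC = demand: 47.3 + 2.4q = 114.1 - 2.8q → q* = 12.8462.
Consumer price on the demand curve at q*: 114.1 − 2.8×12.8462 = 78.1306.

P = €78.1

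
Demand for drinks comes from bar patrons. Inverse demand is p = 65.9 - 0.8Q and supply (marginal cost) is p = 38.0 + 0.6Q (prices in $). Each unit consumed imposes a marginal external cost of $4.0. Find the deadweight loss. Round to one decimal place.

Market equilibrium (private): 38.0 + 0.6Q = 65.9 - 0.8Q → Q_m = 19.9286.
Social marginal benefit = demand − MEC = 61.9 - 0.8Q.
Set SMB = MC: 61.9 - 0.8Q = 38.0 + 0.6Q → Q* = 17.0714.
The welfare-loss triangle has base |Q_m − Q*| and height MEC(Q_m) (the vertical gap between SMB and MC is zero at Q* and MEC at Q_m).
DWL = ½ × 2.8572 × 4.0000 = 5.7144.

DWL = $5.7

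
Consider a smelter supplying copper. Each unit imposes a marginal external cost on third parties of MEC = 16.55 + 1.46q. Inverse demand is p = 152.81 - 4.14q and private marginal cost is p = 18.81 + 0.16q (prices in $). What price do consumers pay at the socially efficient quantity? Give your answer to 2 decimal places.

P = $68.39

Social marginal cost = private MC + MEC = 35.36 + 1.62q.
Set SMC = demand: 35.36 + 1.62q = 152.81 - 4.14q → q* = 20.3906.
Consumer price on the demand curve at q*: 152.81 − 4.14×20.3906 = 68.3929.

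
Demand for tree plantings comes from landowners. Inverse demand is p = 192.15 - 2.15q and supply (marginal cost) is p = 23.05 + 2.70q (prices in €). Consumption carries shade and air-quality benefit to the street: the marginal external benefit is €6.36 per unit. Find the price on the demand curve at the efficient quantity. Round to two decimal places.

P = €114.37

Social marginal benefit = demand + MEB = 198.51 - 2.15q.
Set SMB = MC: 198.51 - 2.15q = 23.05 + 2.70q → q* = 36.1773.
Consumer price on the demand curve at q*: 192.15 − 2.15×36.1773 = 114.3688.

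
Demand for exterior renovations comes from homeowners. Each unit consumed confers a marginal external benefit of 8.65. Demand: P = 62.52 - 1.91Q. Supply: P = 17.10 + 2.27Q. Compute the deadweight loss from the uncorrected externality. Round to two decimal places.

DWL = 8.95

Market equilibrium (private): 17.10 + 2.27Q = 62.52 - 1.91Q → Q_m = 10.8660.
Social marginal benefit = demand + MEB = 71.17 - 1.91Q.
Set SMB = MC: 71.17 - 1.91Q = 17.10 + 2.27Q → Q* = 12.9354.
The loss is the area between SMB and MC from Q* to Q_m; with linear curves that's a triangle of height MEB(Q_m).
DWL = ½ × 2.0694 × 8.6500 = 8.9502.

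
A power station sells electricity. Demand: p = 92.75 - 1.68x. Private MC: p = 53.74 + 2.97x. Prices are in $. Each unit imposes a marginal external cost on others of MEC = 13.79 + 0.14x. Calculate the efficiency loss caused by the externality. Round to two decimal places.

Market equilibrium (private): 53.74 + 2.97x = 92.75 - 1.68x → x_m = 8.3892.
Social marginal cost = private MC + MEC = 67.53 + 3.11x.
Set SMC = demand: 67.53 + 3.11x = 92.75 - 1.68x → x* = 5.2651.
Height of the DWL triangle at x_m is SMC(x_m) − demand(x_m) = MEC(x_m) = 14.9645.
DWL = ½ × 3.1241 × 14.9645 = 23.3753.

DWL = $23.38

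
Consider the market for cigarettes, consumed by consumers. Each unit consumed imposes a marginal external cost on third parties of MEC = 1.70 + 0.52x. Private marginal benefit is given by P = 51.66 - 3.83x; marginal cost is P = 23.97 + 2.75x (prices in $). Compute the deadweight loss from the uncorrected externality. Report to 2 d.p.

Market equilibrium (private): 23.97 + 2.75x = 51.66 - 3.83x → x_m = 4.2082.
Social marginal benefit = demand − MEC = 49.96 - 4.35x.
Set SMB = MC: 49.96 - 4.35x = 23.97 + 2.75x → x* = 3.6606.
The loss is the area between SMB and MC from x* to x_m; with linear curves that's a triangle of height MEC(x_m).
DWL = ½ × 0.5476 × 3.8883 = 1.0646.

DWL = $1.06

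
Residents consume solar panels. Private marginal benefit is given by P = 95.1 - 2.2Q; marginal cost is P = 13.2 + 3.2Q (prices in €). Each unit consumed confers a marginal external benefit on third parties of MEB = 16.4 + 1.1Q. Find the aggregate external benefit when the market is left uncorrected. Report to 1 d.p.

€375.2

Market equilibrium (private): 13.2 + 3.2Q = 95.1 - 2.2Q → Q_m = 15.1667.
Total external benefit = ∫₀^{Q_m} (16.4 + 1.1Q) dQ = 16.4×15.1667 + ½×1.1×15.1667² = 375.2497.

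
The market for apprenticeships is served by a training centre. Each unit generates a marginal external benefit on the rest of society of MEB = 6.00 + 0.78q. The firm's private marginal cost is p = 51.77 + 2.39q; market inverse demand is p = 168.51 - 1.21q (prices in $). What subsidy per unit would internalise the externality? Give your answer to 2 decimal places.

subsidy = $39.95 per unit

Social marginal cost = private MC − MEB = 45.77 + 1.61q.
Set SMC = demand: 45.77 + 1.61q = 168.51 - 1.21q → q* = 43.5248.
The Pigouvian subsidy equals MEB at q*: 6.00 + 0.78×43.5248 = 39.9493.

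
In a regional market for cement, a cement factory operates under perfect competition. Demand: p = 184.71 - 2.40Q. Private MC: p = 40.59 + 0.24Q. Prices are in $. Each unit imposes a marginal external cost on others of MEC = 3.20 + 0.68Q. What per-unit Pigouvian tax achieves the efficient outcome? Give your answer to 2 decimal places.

Social marginal cost = private MC + MEC = 43.79 + 0.92Q.
Set SMC = demand: 43.79 + 0.92Q = 184.71 - 2.40Q → Q* = 42.4458.
The Pigouvian tax equals MEC at Q*: 3.20 + 0.68×42.4458 = 32.0631.

tax = $32.06 per unit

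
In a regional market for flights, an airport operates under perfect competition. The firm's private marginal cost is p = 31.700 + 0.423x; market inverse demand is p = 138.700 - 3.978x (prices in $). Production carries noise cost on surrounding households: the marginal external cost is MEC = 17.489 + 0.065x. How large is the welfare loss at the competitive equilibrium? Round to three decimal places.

DWL = $40.712

Market equilibrium (private): 31.700 + 0.423x = 138.700 - 3.978x → x_m = 24.3127.
Social marginal cost = private MC + MEC = 49.189 + 0.488x.
Set SMC = demand: 49.189 + 0.488x = 138.700 - 3.978x → x* = 20.0428.
The welfare-loss triangle has base |x_m − x*| and height MEC(x_m) (the vertical gap between SMC and demand is zero at x* and MEC at x_m).
DWL = ½ × 4.2699 × 19.0693 = 40.7120.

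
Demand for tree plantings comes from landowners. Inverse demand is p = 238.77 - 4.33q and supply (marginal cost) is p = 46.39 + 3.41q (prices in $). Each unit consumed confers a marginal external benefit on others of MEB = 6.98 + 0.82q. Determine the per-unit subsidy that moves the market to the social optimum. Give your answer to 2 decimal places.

Social marginal benefit = demand + MEB = 245.75 - 3.51q.
Set SMB = MC: 245.75 - 3.51q = 46.39 + 3.41q → q* = 28.8092.
The Pigouvian subsidy equals MEB at q*: 6.98 + 0.82×28.8092 = 30.6035.

subsidy = $30.60 per unit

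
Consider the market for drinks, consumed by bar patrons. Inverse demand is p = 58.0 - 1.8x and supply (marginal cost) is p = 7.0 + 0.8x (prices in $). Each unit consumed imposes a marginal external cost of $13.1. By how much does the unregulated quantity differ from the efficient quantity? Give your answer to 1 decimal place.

5.0 units

Market equilibrium (private): 7.0 + 0.8x = 58.0 - 1.8x → x_m = 19.6154.
Social marginal benefit = demand − MEC = 44.9 - 1.8x.
Set SMB = MC: 44.9 - 1.8x = 7.0 + 0.8x → x* = 14.5769.
Gap = |19.6154 − 14.5769| = 5.0385.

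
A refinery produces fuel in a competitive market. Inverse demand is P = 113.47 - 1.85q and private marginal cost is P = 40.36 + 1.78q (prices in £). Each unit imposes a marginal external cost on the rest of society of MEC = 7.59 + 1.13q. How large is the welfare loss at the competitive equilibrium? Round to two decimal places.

DWL = £96.75

Market equilibrium (private): 40.36 + 1.78q = 113.47 - 1.85q → q_m = 20.1405.
Social marginal cost = private MC + MEC = 47.95 + 2.91q.
Set SMC = demand: 47.95 + 2.91q = 113.47 - 1.85q → q* = 13.7647.
The loss is the area between SMC and demand from q* to q_m; with linear curves that's a triangle of height MEC(q_m).
DWL = ½ × 6.3758 × 30.3488 = 96.7489.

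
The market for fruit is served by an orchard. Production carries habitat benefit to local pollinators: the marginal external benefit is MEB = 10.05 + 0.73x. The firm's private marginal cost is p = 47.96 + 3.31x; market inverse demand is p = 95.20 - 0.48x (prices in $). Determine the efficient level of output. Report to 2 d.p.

x* = 18.72

Social marginal cost = private MC − MEB = 37.91 + 2.58x.
Set SMC = demand: 37.91 + 2.58x = 95.20 - 0.48x → x* = 18.7222.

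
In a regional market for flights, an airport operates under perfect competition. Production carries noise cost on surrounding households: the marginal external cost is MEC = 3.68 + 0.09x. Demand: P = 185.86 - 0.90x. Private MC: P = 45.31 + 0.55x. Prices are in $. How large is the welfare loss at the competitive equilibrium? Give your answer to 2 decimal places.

Market equilibrium (private): 45.31 + 0.55x = 185.86 - 0.90x → x_m = 96.9310.
Social marginal cost = private MC + MEC = 48.99 + 0.64x.
Set SMC = demand: 48.99 + 0.64x = 185.86 - 0.90x → x* = 88.8766.
The welfare-loss triangle has base |x_m − x*| and height MEC(x_m) (the vertical gap between SMC and demand is zero at x* and MEC at x_m).
DWL = ½ × 8.0544 × 12.4038 = 49.9526.

DWL = $49.95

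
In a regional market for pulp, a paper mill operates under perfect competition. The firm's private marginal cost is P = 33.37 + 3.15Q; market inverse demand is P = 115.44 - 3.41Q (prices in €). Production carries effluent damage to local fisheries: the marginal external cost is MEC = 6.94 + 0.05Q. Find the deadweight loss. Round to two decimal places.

Market equilibrium (private): 33.37 + 3.15Q = 115.44 - 3.41Q → Q_m = 12.5107.
Social marginal cost = private MC + MEC = 40.31 + 3.20Q.
Set SMC = demand: 40.31 + 3.20Q = 115.44 - 3.41Q → Q* = 11.3661.
Between Q* and Q_m the wedge SMC − demand runs linearly from 0 to MEC(Q_m), so the loss is a triangle.
DWL = ½ × 1.1446 × 7.5655 = 4.3297.

DWL = €4.33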